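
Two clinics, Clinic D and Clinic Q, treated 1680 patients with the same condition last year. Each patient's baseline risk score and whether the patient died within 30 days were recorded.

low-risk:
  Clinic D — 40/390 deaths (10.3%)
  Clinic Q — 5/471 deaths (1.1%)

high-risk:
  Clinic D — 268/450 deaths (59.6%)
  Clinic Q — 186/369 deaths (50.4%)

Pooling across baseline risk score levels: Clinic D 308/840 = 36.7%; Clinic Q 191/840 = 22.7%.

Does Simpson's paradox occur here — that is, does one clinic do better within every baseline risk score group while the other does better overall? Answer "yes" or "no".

no

Within each baseline risk score level (low-risk 10.3% vs 1.1%; high-risk 59.6% vs 50.4%), Clinic Q has the lower rate every time. Pooled: 36.7% vs 22.7% — Clinic Q has the lower rate overall. They agree.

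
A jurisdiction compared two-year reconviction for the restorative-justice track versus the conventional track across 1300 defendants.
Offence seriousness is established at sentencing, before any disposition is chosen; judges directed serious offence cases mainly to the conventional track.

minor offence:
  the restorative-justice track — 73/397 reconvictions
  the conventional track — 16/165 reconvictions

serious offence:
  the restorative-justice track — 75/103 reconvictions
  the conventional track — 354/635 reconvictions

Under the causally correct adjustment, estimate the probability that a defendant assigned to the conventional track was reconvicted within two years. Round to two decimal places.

0.36

The offence seriousness-specific comparison favours the conventional track throughout, but the pooled figures favour the restorative-justice track. The question is whether to condition on offence seriousness.
Offence seriousness is set before the disposition has any effect — it is not caused by the disposition — and it independently drives the outcome. That makes it a confounder, so the causal comparison is within offence seriousness levels.
Standardising the conventional track to the population offence seriousness mix: 0.432·16/165 + 0.568·354/635 = 0.358.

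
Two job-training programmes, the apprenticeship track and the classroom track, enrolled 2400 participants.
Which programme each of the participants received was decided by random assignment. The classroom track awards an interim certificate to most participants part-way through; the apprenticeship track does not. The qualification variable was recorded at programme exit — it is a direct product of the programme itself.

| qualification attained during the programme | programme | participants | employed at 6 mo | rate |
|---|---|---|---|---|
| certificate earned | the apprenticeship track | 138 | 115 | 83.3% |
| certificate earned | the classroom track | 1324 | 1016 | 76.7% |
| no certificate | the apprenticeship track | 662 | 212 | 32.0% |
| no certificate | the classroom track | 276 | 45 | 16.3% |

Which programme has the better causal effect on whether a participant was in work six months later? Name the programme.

the classroom track

the apprenticeship track is higher inside every qualification attained during the programme stratum but the classroom track is higher in aggregate. Whether to stratify depends on how qualification attained during the programme relates to the programme.
The distribution of qualification attained during the programme is itself part of what the programme does — it is an intermediate outcome. Holding it fixed would remove that part of the effect; the total effect is the pooled difference.
Pooled: the apprenticeship track 40.9% vs the classroom track 66.3%; the classroom track is higher overall.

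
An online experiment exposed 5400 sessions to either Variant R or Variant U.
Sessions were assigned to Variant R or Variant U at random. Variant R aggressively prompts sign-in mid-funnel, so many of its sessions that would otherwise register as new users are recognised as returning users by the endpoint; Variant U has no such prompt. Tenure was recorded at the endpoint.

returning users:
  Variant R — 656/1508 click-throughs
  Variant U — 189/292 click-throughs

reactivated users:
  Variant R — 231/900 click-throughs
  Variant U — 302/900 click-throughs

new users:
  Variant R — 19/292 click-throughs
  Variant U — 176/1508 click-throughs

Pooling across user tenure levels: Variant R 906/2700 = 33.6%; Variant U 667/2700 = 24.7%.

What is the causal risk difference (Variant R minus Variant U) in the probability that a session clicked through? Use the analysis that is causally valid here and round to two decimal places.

User tenure is downstream of the variant. One should not condition on a consequence of treatment, so the overall rates are the right comparison.
The causal difference is the pooled difference: 0.336 − 0.247 = +0.089.

+0.09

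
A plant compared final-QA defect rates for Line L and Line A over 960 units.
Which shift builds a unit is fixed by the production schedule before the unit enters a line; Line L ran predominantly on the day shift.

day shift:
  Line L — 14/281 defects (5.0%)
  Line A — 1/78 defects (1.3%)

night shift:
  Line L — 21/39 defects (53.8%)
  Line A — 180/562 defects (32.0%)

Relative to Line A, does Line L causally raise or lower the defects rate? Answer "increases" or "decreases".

increases

Shift satisfies the back-door criterion: it is not a descendant of the line, and it blocks the spurious path from line to outcome. Adjusting for it (i.e., using the within-shift rates) gives the causal effect.
Within each level — day shift: 5.0% vs 1.3%; night shift: 53.8% vs 32.0% — Line A is lower every time.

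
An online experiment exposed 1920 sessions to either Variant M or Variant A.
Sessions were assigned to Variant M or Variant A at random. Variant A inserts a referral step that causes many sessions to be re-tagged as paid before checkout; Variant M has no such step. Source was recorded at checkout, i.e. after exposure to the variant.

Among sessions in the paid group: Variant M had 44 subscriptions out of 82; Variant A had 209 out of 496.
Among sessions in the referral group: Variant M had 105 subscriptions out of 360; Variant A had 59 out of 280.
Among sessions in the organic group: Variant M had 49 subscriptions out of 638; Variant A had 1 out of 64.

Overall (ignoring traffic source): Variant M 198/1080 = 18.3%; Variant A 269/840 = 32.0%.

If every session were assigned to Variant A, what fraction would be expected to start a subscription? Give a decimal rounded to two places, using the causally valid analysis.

Variant M is higher inside every traffic source stratum but Variant A is higher in aggregate. Whether to stratify depends on how traffic source relates to the variant.
Traffic source lies on the pathway variant → traffic source → outcome, so adjusting for it blocks the indirect effect. For the total causal effect of variant, use the unadjusted pooled rates.
So P(outcome | do(Variant A)) is just the pooled rate for Variant A: 269/840 = 0.320.

0.32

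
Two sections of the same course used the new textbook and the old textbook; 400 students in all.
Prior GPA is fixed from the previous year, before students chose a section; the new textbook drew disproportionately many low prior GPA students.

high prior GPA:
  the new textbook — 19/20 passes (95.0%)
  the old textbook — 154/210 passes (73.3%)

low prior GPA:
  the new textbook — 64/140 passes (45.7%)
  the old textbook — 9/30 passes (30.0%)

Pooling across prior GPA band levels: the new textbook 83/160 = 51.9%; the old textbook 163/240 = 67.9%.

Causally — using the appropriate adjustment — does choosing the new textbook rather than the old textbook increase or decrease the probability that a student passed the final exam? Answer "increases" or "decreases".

Within every prior GPA band level the new textbook has the higher rate, yet pooled the old textbook does — Simpson's reversal.
Nothing the teaching method does changes prior GPA band; the imbalance is an allocation artefact. With prior GPA band also predicting the outcome, the pooled figure is confounded, and the within-stratum comparison is the causal one.
Within each level — high prior GPA: 95.0% vs 73.3%; low prior GPA: 45.7% vs 30.0% — the new textbook is higher every time.

increases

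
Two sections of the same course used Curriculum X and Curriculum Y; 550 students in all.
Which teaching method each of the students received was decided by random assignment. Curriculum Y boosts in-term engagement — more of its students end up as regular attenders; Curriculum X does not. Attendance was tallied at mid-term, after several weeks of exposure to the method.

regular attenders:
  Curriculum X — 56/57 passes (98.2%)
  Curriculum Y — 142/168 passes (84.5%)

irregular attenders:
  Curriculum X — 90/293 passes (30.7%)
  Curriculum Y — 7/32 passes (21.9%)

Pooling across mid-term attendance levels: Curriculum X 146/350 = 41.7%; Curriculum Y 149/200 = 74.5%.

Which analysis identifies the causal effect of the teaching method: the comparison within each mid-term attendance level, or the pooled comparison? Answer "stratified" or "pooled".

pooled

Within every mid-term attendance level Curriculum X has the higher rate, yet pooled Curriculum Y does — Simpson's reversal.
Mid-term attendance here is a post-treatment variable shaped by the teaching method; conditioning on it would introduce bias rather than remove it. The overall comparison is the causal one.
Pooled: Curriculum X 41.7% vs Curriculum Y 74.5%; Curriculum Y is higher overall.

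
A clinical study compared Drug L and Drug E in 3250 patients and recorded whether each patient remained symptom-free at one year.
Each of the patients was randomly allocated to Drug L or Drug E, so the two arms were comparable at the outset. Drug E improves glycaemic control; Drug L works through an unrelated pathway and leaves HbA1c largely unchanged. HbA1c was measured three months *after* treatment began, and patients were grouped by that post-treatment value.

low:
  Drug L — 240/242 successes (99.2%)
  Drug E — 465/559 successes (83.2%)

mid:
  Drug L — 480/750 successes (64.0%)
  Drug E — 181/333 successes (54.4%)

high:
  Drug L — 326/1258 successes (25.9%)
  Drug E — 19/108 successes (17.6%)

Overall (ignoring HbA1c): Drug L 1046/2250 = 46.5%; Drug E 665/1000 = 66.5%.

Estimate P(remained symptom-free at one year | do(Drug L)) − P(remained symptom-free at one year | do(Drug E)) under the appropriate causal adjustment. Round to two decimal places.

The HbA1c-specific comparison favours Drug L throughout, but the pooled figures favour Drug E. The question is whether to condition on HbA1c.
Stratifying would compare drugs among patients the drugs themselves sorted into HbA1c groups — a form of selection on an intermediate. The unconditioned pooled rates give the total causal effect.
The causal difference is the pooled difference: 0.465 − 0.665 = -0.200.

-0.20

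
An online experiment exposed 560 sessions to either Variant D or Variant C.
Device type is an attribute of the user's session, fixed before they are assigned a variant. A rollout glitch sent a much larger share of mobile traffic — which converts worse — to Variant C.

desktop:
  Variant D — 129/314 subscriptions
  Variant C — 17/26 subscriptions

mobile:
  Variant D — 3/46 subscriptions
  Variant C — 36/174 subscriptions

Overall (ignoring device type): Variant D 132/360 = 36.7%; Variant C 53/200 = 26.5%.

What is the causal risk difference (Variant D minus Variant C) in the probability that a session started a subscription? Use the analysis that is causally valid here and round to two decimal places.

-0.20

The stratified and pooled comparisons disagree (Variant C wins within each device type; Variant D wins overall), so the answer turns on the causal role of device type.
Since device type is a pre-existing factor (not a product of the variant) and it affects the outcome on its own, it is a confounder. The stratified rates, not the pooled rate, identify the causal effect.
Adjusting over the population distribution of device type: 0.607·(0.411−0.654) + 0.393·(0.065−0.207) = -0.203.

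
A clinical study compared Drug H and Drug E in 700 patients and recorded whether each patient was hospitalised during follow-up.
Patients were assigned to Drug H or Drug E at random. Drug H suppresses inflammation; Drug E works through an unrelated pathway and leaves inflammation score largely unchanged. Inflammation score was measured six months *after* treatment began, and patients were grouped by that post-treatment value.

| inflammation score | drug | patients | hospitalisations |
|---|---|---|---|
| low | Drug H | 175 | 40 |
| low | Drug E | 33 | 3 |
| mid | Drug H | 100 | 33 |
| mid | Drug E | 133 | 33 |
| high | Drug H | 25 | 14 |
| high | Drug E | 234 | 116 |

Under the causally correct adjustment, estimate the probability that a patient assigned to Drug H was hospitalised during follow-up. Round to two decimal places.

Drug E is lower inside every inflammation score stratum but Drug H is lower in aggregate. Whether to stratify depends on how inflammation score relates to the drug.
Stratifying would compare drugs among patients the drugs themselves sorted into inflammation score groups — a form of selection on an intermediate. The unconditioned pooled rates give the total causal effect.
So P(outcome | do(Drug H)) is just the pooled rate for Drug H: 87/300 = 0.290.

0.29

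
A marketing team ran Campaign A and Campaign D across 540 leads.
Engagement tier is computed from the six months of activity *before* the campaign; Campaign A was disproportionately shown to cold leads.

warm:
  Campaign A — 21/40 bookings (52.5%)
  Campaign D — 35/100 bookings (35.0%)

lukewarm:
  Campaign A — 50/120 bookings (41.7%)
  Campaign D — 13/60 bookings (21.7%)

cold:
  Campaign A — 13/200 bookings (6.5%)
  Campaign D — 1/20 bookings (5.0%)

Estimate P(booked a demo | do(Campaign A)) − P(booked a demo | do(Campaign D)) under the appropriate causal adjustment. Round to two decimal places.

+0.12

Here engagement tier is a common cause — it drives both which campaign a case falls under and the outcome. The crude comparison mixes populations; the stratum-specific rates are the causally relevant ones.
Adjusting over the population distribution of engagement tier: 0.259·(0.525−0.350) + 0.333·(0.417−0.217) + 0.407·(0.065−0.050) = +0.118.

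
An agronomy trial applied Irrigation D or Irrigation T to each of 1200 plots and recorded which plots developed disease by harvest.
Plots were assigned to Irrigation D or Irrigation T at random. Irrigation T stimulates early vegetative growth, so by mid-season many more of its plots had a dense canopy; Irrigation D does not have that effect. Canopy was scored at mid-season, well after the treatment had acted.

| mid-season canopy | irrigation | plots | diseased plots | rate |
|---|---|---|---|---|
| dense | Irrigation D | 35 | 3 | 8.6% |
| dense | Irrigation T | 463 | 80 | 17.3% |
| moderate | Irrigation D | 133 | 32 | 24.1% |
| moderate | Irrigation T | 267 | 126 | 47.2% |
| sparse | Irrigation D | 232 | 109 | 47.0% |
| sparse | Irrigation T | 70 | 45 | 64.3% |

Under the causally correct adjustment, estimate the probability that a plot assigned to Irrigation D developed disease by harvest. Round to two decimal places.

0.36

The mid-season canopy-specific comparison favours Irrigation D throughout, but the pooled figures favour Irrigation T. The question is whether to condition on mid-season canopy.
Stratifying would compare irrigations among plots the irrigations themselves sorted into mid-season canopy groups — a form of selection on an intermediate. The unconditioned pooled rates give the total causal effect.
So P(outcome | do(Irrigation D)) is just the pooled rate for Irrigation D: 144/400 = 0.360.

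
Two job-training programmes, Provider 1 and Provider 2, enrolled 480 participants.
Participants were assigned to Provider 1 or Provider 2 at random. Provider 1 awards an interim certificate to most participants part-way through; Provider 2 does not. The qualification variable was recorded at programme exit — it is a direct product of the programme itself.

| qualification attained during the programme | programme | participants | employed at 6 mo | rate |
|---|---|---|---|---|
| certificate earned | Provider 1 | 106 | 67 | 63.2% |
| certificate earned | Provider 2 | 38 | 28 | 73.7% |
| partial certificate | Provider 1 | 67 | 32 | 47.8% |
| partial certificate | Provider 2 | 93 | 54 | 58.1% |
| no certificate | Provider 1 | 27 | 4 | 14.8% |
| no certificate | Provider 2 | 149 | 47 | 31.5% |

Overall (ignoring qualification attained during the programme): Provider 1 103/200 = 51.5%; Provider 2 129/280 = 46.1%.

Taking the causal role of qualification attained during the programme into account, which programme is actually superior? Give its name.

Provider 1

Provider 2 is higher inside every qualification attained during the programme stratum but Provider 1 is higher in aggregate. Whether to stratify depends on how qualification attained during the programme relates to the programme.
Stratifying would compare programmes among participants the programmes themselves sorted into qualification attained during the programme groups — a form of selection on an intermediate. The unconditioned pooled rates give the total causal effect.
Pooled: Provider 1 51.5% vs Provider 2 46.1%; Provider 1 is higher overall.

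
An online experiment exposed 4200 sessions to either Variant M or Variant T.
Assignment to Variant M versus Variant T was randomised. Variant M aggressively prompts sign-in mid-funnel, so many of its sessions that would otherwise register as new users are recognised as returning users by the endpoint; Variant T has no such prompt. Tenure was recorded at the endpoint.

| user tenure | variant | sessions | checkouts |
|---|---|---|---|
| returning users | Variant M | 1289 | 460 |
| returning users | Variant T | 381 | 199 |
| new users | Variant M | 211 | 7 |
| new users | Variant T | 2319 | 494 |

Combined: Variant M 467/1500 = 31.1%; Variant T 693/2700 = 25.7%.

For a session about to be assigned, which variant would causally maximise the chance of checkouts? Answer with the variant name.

Variant M

The stratified and pooled comparisons disagree (Variant T wins within each user tenure; Variant M wins overall), so the answer turns on the causal role of user tenure.
Because the variant influences user tenure, user tenure is a post-treatment mediator, not a confounder. Stratifying on it would bias the estimate; the causal effect is the crude pooled difference.
Pooled: Variant M 31.1% vs Variant T 25.7%; Variant M is higher overall.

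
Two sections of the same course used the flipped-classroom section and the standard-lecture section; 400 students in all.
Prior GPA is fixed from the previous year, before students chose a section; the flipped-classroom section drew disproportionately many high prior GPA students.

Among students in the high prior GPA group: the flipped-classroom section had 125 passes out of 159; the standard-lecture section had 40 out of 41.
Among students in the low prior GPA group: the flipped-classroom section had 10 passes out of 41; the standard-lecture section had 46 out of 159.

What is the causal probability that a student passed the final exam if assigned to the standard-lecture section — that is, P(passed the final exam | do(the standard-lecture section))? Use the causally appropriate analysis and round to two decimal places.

0.63

Nothing the teaching method does changes prior GPA band; the imbalance is an allocation artefact. With prior GPA band also predicting the outcome, the pooled figure is confounded, and the within-stratum comparison is the causal one.
Standardising the standard-lecture section to the population prior GPA band mix: 0.500·40/41 + 0.500·46/159 = 0.632.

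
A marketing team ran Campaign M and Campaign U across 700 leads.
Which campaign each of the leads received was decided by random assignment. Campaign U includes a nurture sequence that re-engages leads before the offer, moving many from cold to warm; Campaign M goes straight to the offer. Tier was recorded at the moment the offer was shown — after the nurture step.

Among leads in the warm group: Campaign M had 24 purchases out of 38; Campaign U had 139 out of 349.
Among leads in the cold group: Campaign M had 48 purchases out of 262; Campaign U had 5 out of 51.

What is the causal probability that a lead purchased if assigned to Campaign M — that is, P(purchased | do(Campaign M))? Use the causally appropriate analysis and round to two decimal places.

The stratified and pooled comparisons disagree (Campaign M wins within each engagement tier; Campaign U wins overall), so the answer turns on the causal role of engagement tier.
Stratifying would compare campaigns among leads the campaigns themselves sorted into engagement tier groups — a form of selection on an intermediate. The unconditioned pooled rates give the total causal effect.
So P(outcome | do(Campaign M)) is just the pooled rate for Campaign M: 72/300 = 0.240.

0.24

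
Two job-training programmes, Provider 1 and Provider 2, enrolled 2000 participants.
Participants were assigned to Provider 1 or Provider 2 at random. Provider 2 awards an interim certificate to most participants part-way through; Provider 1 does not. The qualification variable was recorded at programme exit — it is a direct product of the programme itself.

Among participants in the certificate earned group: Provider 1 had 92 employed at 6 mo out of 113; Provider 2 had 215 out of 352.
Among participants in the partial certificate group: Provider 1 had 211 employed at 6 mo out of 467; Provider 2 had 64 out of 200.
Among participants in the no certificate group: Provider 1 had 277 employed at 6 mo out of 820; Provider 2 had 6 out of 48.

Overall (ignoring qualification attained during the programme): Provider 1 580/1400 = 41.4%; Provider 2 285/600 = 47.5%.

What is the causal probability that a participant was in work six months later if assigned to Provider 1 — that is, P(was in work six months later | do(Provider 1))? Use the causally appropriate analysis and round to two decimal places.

0.41

Because the programme influences qualification attained during the programme, qualification attained during the programme is a post-treatment mediator, not a confounder. Stratifying on it would bias the estimate; the causal effect is the crude pooled difference.
So P(outcome | do(Provider 1)) is just the pooled rate for Provider 1: 580/1400 = 0.414.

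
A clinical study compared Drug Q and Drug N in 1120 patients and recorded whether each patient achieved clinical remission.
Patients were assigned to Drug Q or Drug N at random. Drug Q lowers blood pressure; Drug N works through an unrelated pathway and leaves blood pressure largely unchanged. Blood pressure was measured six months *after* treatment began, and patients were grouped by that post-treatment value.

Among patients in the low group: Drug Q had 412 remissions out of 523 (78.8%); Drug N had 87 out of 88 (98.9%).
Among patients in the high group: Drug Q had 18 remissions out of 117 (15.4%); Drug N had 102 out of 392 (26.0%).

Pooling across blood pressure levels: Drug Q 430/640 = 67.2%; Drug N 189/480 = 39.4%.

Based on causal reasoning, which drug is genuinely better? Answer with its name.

Drug Q

The blood pressure-specific comparison favours Drug N throughout, but the pooled figures favour Drug Q. The question is whether to condition on blood pressure.
Because the drug influences blood pressure, blood pressure is a post-treatment mediator, not a confounder. Stratifying on it would bias the estimate; the causal effect is the crude pooled difference.
Pooled: Drug Q 67.2% vs Drug N 39.4%; Drug Q is higher overall.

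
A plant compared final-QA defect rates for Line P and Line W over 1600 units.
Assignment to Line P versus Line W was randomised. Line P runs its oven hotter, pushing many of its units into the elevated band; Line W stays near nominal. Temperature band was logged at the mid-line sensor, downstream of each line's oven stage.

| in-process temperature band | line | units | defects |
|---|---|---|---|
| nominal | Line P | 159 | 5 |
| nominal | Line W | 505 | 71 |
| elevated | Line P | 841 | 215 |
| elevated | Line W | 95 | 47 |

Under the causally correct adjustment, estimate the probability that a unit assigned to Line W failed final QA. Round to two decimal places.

0.20

In-process temperature band is downstream of the line. One should not condition on a consequence of treatment, so the overall rates are the right comparison.
So P(outcome | do(Line W)) is just the pooled rate for Line W: 118/600 = 0.197.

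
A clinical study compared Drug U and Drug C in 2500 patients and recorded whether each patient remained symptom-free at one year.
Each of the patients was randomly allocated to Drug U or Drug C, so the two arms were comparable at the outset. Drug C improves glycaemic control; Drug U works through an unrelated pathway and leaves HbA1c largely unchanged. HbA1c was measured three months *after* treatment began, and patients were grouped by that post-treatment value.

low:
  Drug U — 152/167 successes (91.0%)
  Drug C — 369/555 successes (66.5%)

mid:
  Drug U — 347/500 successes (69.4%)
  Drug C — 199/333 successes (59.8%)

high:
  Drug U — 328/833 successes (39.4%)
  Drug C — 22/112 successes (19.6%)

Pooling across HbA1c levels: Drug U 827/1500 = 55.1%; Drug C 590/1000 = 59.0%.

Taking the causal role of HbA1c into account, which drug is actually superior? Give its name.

Because the drug influences HbA1c, HbA1c is a post-treatment mediator, not a confounder. Stratifying on it would bias the estimate; the causal effect is the crude pooled difference.
Pooled: Drug U 55.1% vs Drug C 59.0%; Drug C is higher overall.

Drug C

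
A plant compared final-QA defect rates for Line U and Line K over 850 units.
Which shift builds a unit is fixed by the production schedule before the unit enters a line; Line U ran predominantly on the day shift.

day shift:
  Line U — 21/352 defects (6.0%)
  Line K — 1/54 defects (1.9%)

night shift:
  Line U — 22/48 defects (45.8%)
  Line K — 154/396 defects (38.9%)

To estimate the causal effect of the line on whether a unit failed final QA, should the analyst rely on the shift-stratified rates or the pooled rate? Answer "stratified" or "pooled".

stratified

Here shift is a common cause — it drives both which line a case falls under and the outcome. The crude comparison mixes populations; the stratum-specific rates are the causally relevant ones.
Within each level — day shift: 6.0% vs 1.9%; night shift: 45.8% vs 38.9% — Line K is lower every time.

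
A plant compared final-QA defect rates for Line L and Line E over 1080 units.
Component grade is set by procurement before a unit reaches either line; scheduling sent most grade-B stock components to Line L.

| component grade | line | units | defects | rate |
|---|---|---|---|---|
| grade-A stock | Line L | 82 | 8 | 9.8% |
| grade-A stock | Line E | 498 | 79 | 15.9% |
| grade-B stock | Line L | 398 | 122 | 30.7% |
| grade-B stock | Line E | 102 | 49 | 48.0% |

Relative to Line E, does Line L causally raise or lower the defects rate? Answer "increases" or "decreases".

Since component grade is a pre-existing factor (not a product of the line) and it affects the outcome on its own, it is a confounder. The stratified rates, not the pooled rate, identify the causal effect.
Within each level — grade-A stock: 9.8% vs 15.9%; grade-B stock: 30.7% vs 48.0% — Line L is lower every time.

decreases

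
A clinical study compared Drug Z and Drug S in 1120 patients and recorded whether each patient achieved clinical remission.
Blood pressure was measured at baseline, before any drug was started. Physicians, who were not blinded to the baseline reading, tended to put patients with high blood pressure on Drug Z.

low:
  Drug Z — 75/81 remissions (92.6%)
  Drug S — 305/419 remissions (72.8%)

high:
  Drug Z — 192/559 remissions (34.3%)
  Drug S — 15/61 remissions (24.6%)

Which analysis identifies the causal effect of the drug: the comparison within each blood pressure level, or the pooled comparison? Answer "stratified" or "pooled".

stratified

Blood pressure satisfies the back-door criterion: it is not a descendant of the drug, and it blocks the spurious path from drug to outcome. Adjusting for it (i.e., using the within-blood pressure rates) gives the causal effect.
Within each level — low: 92.6% vs 72.8%; high: 34.3% vs 24.6% — Drug Z is higher every time.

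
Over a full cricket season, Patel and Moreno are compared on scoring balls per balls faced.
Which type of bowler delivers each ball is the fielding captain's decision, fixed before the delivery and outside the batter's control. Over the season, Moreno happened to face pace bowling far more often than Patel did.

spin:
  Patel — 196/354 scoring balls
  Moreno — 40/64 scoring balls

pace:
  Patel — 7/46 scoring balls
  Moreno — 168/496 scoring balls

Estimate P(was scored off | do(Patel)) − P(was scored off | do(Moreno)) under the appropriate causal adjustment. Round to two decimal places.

The bowling type-specific comparison favours Moreno throughout, but the pooled figures favour Patel. The question is whether to condition on bowling type.
Nothing the player does changes bowling type; the imbalance is an allocation artefact. With bowling type also predicting the outcome, the pooled figure is confounded, and the within-stratum comparison is the causal one.
Adjusting over the population distribution of bowling type: 0.435·(0.554−0.625) + 0.565·(0.152−0.339) = -0.136.

-0.14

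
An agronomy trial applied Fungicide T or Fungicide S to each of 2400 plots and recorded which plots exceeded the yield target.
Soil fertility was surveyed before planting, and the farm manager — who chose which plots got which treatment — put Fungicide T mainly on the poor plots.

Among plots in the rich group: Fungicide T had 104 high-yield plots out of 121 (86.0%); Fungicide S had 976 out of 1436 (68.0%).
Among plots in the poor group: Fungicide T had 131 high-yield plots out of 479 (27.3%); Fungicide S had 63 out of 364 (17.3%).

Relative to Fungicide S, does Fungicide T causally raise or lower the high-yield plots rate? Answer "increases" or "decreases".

The stratified and pooled comparisons disagree (Fungicide T wins within each soil fertility; Fungicide S wins overall), so the answer turns on the causal role of soil fertility.
Here soil fertility is a common cause — it drives both which fungicide a case falls under and the outcome. The crude comparison mixes populations; the stratum-specific rates are the causally relevant ones.
Within each level — rich: 86.0% vs 68.0%; poor: 27.3% vs 17.3% — Fungicide T is higher every time.

increases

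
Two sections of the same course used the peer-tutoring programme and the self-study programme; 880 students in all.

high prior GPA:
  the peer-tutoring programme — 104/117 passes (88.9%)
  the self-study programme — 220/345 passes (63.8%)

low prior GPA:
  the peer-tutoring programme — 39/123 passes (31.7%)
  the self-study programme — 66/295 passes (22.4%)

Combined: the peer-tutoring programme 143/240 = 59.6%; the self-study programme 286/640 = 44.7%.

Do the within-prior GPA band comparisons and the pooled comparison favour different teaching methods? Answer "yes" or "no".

Within each prior GPA band level (high prior GPA 88.9% vs 63.8%; low prior GPA 31.7% vs 22.4%), the peer-tutoring programme has the higher rate every time. Pooled: 59.6% vs 44.7% — the peer-tutoring programme has the higher rate overall. They agree.

no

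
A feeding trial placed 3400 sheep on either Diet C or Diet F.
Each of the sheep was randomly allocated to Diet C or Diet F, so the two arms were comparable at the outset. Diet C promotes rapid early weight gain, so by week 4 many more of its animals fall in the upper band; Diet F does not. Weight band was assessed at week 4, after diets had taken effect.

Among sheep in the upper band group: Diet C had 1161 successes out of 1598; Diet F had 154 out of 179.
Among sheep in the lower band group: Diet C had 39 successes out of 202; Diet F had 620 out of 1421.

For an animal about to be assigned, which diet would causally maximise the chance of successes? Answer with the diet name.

Diet C

Week-4 weight band here is a post-treatment variable shaped by the diet; conditioning on it would introduce bias rather than remove it. The overall comparison is the causal one.
Pooled: Diet C 66.7% vs Diet F 48.4%; Diet C is higher overall.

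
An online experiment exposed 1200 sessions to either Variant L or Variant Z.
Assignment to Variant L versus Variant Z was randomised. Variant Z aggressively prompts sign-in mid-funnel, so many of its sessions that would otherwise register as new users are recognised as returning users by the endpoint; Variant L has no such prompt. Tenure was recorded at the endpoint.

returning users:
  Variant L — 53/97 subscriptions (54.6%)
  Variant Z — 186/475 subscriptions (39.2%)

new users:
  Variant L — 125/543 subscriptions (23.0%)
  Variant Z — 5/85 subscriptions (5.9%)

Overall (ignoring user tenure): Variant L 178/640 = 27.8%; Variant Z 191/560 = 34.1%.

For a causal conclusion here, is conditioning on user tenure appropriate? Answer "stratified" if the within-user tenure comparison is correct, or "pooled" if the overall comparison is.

pooled

Because the variant influences user tenure, user tenure is a post-treatment mediator, not a confounder. Stratifying on it would bias the estimate; the causal effect is the crude pooled difference.
Pooled: Variant L 27.8% vs Variant Z 34.1%; Variant Z is higher overall.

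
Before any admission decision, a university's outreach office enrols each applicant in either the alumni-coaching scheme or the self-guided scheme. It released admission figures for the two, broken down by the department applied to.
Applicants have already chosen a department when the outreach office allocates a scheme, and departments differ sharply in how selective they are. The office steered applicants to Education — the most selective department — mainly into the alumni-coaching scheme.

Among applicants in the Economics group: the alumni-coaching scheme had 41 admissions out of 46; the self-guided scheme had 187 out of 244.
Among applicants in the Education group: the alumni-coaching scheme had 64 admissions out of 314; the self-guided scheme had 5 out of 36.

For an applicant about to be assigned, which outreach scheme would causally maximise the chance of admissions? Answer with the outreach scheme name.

the alumni-coaching scheme

Within every department level the alumni-coaching scheme has the higher rate, yet pooled the self-guided scheme does — Simpson's reversal.
Nothing the outreach scheme does changes department; the imbalance is an allocation artefact. With department also predicting the outcome, the pooled figure is confounded, and the within-stratum comparison is the causal one.
Within each level — Economics: 89.1% vs 76.6%; Education: 20.4% vs 13.9% — the alumni-coaching scheme is higher every time.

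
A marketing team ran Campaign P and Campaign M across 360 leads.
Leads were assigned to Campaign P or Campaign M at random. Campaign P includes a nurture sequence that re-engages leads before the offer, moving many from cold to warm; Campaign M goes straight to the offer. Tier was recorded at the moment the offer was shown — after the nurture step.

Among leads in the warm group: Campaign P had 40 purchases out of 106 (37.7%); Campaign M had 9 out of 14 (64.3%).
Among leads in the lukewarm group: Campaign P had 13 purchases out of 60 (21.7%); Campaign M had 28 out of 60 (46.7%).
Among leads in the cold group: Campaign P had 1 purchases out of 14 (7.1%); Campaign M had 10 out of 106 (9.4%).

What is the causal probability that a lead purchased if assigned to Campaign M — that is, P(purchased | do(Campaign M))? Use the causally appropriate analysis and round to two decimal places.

0.26

The engagement tier-specific comparison favours Campaign M throughout, but the pooled figures favour Campaign P. The question is whether to condition on engagement tier.
Because the campaign influences engagement tier, engagement tier is a post-treatment mediator, not a confounder. Stratifying on it would bias the estimate; the causal effect is the crude pooled difference.
So P(outcome | do(Campaign M)) is just the pooled rate for Campaign M: 47/180 = 0.261.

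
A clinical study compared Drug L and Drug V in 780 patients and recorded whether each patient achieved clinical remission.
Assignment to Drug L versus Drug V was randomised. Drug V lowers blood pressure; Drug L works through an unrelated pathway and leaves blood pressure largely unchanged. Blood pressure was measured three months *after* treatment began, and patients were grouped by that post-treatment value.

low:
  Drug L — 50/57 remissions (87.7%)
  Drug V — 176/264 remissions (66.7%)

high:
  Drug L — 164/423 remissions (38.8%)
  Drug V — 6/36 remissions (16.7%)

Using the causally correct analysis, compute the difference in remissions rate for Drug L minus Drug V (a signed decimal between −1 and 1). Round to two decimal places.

The blood pressure-specific comparison favours Drug L throughout, but the pooled figures favour Drug V. The question is whether to condition on blood pressure.
Stratifying would compare drugs among patients the drugs themselves sorted into blood pressure groups — a form of selection on an intermediate. The unconditioned pooled rates give the total causal effect.
The causal difference is the pooled difference: 0.446 − 0.607 = -0.161.

-0.16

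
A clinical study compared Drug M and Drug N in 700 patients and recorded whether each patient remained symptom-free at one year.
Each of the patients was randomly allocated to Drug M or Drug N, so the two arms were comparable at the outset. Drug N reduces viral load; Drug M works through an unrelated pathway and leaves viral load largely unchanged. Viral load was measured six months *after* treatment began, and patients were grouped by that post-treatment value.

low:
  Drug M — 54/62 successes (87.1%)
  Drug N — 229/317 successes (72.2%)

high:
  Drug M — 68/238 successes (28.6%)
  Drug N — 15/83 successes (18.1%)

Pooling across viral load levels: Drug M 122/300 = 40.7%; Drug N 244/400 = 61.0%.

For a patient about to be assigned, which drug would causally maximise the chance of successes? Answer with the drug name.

Drug N

Drug M is higher inside every viral load stratum but Drug N is higher in aggregate. Whether to stratify depends on how viral load relates to the drug.
Because the drug influences viral load, viral load is a post-treatment mediator, not a confounder. Stratifying on it would bias the estimate; the causal effect is the crude pooled difference.
Pooled: Drug M 40.7% vs Drug N 61.0%; Drug N is higher overall.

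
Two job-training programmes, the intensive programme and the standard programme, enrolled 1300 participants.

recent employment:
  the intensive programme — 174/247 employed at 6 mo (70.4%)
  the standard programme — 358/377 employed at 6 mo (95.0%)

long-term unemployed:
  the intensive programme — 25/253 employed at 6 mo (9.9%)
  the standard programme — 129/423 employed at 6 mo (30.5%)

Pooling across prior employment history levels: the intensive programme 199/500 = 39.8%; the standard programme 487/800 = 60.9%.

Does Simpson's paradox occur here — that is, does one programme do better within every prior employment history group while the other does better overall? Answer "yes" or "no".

no

Within each prior employment history level (recent employment 70.4% vs 95.0%; long-term unemployed 9.9% vs 30.5%), the standard programme has the higher rate every time. Pooled: 39.8% vs 60.9% — the standard programme has the higher rate overall. They agree.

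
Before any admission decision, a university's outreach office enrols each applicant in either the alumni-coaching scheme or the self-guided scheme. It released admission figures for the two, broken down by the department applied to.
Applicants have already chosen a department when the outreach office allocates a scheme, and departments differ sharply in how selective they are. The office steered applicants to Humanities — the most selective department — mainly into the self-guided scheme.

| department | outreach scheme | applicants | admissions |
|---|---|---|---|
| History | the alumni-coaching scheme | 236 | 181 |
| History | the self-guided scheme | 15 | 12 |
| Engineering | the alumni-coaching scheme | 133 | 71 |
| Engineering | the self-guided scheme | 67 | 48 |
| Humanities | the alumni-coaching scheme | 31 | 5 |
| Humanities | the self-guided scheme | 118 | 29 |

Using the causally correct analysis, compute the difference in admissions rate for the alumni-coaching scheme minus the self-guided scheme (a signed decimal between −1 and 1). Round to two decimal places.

-0.10

Nothing the outreach scheme does changes department; the imbalance is an allocation artefact. With department also predicting the outcome, the pooled figure is confounded, and the within-stratum comparison is the causal one.
Adjusting over the population distribution of department: 0.418·(0.767−0.800) + 0.333·(0.534−0.716) + 0.248·(0.161−0.246) = -0.096.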